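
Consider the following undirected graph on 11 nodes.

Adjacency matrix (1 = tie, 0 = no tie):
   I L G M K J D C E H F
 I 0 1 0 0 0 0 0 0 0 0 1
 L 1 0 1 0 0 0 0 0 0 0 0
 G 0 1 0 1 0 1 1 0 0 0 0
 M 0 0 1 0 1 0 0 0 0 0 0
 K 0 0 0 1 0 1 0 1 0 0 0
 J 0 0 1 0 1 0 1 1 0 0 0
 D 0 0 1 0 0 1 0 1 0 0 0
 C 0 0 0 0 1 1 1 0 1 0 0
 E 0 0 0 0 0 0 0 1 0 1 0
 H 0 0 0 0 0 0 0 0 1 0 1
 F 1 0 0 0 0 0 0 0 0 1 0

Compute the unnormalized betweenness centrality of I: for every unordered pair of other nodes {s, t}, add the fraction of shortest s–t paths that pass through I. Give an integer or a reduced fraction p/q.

17/3

Pairs whose geodesics pass through I — L–E: 1/3; L–H: 1; L–F: 1; G–H: 1/3; G–F: 1; M–F: 1; J–F: 1/2; D–F: 1/2.
All other pairs contribute 0.
Summing the contributions gives betweenness(I) = 17/3.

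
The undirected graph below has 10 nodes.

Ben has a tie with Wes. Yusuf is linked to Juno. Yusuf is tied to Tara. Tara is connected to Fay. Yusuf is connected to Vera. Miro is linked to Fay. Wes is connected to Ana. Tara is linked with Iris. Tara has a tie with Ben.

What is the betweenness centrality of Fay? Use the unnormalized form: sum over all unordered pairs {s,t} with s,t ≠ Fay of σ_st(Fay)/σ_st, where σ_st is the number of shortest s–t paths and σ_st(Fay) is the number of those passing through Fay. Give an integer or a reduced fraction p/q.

Pairs whose geodesics pass through Fay — Miro–Ben: 1; Miro–Yusuf: 1; Miro–Vera: 1; Miro–Tara: 1; Miro–Ana: 1; Miro–Iris: 1; Miro–Wes: 1; Miro–Juno: 1.
All other pairs contribute 0.
Summing the contributions gives betweenness(Fay) = 8.

8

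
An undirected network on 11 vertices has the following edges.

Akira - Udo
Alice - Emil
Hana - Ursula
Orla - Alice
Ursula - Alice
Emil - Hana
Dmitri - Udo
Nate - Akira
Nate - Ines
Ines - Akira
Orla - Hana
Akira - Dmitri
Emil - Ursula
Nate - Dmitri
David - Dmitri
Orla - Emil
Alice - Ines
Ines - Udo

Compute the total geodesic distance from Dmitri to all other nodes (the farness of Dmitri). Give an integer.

Distances from Dmitri: Akira:1, Alice:3, David:1, Emil:4, Hana:5, Ines:2, Nate:1, Orla:4, Udo:1, Ursula:4.
Sum = 1 + 3 + 1 + 4 + 5 + 2 + 1 + 4 + 1 + 4 = 26.

26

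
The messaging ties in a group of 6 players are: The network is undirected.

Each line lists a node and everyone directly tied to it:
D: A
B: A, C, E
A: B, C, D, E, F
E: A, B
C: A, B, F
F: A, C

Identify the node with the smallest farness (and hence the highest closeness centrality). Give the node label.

A

Farness (sum of distances to all others) for each node — A:5, B:7, C:7, D:9, E:8, F:8.
The smallest farness is 5, for A, so A has the highest closeness.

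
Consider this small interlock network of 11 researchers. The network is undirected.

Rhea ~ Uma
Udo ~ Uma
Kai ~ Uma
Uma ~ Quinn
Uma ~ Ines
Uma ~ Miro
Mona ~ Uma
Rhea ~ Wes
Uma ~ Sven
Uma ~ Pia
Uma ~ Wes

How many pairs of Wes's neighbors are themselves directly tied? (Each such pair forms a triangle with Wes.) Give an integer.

1

Wes's neighbors: Rhea and Uma.
Neighbor pairs that are themselves tied: Wes–Rhea–Uma. Each forms one triangle with Wes, for 1 in total.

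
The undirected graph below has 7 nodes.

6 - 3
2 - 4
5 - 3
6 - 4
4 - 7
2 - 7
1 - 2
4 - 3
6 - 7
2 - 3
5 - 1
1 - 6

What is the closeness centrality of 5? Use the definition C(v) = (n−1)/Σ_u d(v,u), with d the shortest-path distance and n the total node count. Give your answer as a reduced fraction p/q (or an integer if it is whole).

Distances from 5: 1:1, 2:2, 3:1, 4:2, 6:2, 7:3. Sum = 11.
n = 7, so closeness = 6/11.

6/11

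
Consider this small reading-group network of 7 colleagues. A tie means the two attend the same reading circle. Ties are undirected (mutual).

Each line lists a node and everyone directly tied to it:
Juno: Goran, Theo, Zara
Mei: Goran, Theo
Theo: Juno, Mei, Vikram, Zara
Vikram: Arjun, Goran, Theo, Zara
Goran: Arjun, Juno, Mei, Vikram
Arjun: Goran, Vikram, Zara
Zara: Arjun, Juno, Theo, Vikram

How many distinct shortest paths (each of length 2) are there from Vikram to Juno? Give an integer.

3

The shortest distance is 2. The length-2 paths are: Vikram–Theo–Juno; Vikram–Goran–Juno; Vikram–Zara–Juno.
That gives 3 distinct shortest paths.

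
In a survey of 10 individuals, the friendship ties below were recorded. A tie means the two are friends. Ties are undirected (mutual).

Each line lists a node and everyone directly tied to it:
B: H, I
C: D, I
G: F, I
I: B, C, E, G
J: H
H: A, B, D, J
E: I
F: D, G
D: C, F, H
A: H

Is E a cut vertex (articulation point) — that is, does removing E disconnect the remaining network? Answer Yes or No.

No

Even without E, every remaining node can still reach every other (the residual graph is connected), so E is not a cut vertex.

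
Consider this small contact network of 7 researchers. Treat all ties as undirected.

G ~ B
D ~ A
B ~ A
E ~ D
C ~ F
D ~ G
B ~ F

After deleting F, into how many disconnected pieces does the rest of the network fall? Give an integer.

Without F, the remaining ties split the others into: {A, B, D, E, G}; {C}.
That's 2 separate components.

2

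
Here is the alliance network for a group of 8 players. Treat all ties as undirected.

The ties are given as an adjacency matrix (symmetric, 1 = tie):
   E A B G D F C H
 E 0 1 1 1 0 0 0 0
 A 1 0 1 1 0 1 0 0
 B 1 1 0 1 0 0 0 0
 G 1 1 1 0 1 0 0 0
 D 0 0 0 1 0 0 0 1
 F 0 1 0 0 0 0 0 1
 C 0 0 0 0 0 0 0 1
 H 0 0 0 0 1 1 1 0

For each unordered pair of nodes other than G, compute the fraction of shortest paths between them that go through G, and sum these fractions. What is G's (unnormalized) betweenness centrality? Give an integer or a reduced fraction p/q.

Pairs whose geodesics pass through G — E–D: 1; E–C: 1/2; E–H: 1/2; A–D: 1; B–D: 1; B–C: 1/2; B–H: 1/2.
All other pairs contribute 0.
Summing the contributions gives betweenness(G) = 5.

5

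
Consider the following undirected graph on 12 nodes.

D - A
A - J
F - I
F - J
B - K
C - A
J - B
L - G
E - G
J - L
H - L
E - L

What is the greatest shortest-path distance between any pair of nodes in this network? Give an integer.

Eccentricity of each node (its greatest distance to any other): A:3, B:3, C:4, D:4, E:4, F:3, G:4, H:4, I:4, J:2, K:4, L:3.
The maximum eccentricity is 4, realized for instance by the pair C–G via C – A – J – L – G. So the diameter is 4.

4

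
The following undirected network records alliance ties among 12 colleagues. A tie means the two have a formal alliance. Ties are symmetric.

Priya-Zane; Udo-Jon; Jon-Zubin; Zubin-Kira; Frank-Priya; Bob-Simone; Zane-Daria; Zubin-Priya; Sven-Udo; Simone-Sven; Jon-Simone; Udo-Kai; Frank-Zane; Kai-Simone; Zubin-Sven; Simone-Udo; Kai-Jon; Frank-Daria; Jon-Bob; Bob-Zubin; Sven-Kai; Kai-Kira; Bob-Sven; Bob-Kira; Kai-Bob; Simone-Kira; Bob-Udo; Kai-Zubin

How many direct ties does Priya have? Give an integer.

3

Priya is directly tied to Frank, Zane, and Zubin. That is 3 neighbors, so the degree of Priya is 3.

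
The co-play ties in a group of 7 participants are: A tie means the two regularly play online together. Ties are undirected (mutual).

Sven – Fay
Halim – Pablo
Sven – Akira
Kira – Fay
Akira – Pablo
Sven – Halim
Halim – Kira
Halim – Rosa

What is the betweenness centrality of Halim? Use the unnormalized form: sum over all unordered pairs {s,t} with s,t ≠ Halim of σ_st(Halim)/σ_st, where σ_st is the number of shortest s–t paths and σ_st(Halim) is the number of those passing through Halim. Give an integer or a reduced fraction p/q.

25/3

Pairs whose geodesics pass through Halim — Rosa–Akira: 2/2; Rosa–Sven: 1; Rosa–Kira: 1; Rosa–Pablo: 1; Rosa–Fay: 2/2; Akira–Kira: 2/3; Sven–Kira: 1/2; Sven–Pablo: 1/2; Kira–Pablo: 1; Pablo–Fay: 2/3.
All other pairs contribute 0.
Summing the contributions gives betweenness(Halim) = 25/3.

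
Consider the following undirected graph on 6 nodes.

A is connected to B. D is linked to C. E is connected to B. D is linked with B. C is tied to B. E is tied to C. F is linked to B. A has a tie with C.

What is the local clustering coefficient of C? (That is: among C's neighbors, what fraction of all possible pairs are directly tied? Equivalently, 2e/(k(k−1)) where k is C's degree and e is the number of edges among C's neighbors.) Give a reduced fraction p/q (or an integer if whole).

1/2

C's neighbors: A, B, D, and E (k = 4).
Possible neighbor pairs: C(4,2) = 6. Edges among them: A–B, B–D, B–E → e = 3.
Clustering(C) = 3/6 = 1/2.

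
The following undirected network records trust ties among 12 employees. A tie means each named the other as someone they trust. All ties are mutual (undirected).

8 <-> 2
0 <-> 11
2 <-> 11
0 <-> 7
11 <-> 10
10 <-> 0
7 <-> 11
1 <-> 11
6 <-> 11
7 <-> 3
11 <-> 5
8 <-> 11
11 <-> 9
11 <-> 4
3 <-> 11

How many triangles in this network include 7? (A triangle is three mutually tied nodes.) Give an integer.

7's neighbors: 0, 3, and 11.
Neighbor pairs that are themselves tied: 7–0–11; 7–3–11. Each forms one triangle with 7, for 2 in total.

2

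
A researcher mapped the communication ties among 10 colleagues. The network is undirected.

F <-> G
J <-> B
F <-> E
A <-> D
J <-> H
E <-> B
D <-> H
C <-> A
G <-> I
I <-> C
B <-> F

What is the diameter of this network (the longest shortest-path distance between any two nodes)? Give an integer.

5

Eccentricity of each node (its greatest distance to any other): A:5, B:4, C:4, D:4, E:5, F:4, G:4, H:4, I:4, J:4.
The maximum eccentricity is 5, realized for instance by the pair A–E via A – C – I – G – F – E. So the diameter is 5.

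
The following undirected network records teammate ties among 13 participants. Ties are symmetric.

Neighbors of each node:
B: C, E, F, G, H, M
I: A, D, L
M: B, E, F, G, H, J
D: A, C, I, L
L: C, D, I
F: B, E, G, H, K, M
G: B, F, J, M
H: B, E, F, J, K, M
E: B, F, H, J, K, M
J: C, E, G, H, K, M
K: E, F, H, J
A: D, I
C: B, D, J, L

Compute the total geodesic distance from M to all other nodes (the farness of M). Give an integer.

Distances from M: A:4, B:1, C:2, D:3, E:1, F:1, G:1, H:1, I:4, J:1, K:2, L:3.
Sum = 4 + 1 + 2 + 3 + 1 + 1 + 1 + 1 + 4 + 1 + 2 + 3 = 24.

24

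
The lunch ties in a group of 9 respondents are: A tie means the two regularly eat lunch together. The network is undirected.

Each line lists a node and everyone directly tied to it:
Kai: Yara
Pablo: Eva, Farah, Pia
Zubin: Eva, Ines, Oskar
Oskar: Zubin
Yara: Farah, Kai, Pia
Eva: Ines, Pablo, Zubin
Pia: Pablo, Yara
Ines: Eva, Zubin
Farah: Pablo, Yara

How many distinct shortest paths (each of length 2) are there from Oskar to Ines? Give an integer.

1

The shortest distance is 2, and the only length-2 path is Oskar–Zubin–Ines. So there is exactly 1 shortest path.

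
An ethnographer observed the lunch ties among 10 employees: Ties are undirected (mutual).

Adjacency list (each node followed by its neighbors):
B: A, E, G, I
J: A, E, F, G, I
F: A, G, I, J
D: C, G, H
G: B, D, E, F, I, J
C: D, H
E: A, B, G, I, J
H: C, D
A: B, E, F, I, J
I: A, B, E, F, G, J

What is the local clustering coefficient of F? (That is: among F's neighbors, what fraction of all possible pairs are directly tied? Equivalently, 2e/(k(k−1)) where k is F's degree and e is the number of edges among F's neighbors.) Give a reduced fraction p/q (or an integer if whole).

F's neighbors: A, G, I, and J (k = 4).
Possible neighbor pairs: C(4,2) = 6. Edges among them: A–I, A–J, G–I, G–J, I–J → e = 5.
Clustering(F) = 5/6.

5/6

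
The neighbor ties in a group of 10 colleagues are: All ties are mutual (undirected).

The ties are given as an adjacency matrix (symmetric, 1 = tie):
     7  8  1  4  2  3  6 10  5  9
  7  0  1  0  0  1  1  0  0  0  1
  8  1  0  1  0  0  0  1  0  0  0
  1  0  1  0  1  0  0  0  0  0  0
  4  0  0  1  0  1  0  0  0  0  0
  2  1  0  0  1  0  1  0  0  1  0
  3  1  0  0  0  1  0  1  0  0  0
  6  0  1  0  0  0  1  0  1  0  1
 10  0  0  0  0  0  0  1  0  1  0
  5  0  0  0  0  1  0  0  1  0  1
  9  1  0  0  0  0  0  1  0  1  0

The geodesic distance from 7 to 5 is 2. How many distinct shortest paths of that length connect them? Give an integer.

2

The shortest distance is 2. The length-2 paths are: 7–9–5; 7–2–5.
That gives 2 distinct shortest paths.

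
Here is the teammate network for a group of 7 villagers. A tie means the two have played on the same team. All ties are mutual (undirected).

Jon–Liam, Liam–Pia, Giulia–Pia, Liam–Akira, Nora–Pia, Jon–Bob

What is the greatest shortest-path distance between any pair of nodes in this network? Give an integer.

4

Eccentricity of each node (its greatest distance to any other): Akira:3, Bob:4, Giulia:4, Jon:3, Liam:2, Nora:4, Pia:3.
The maximum eccentricity is 4, realized for instance by the pair Bob–Nora via Bob – Jon – Liam – Pia – Nora. So the diameter is 4.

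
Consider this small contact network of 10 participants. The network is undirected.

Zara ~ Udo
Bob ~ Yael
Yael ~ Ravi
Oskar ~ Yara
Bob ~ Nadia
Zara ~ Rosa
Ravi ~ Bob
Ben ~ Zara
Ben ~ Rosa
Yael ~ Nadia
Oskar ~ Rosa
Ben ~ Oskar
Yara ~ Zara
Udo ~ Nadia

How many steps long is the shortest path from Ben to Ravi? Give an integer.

5

One shortest route is Ben – Zara – Udo – Nadia – Bob – Ravi, which uses 5 edges, and at distance 4 from Ben we only reach {Bob, Yael}, which does not include Ravi. So d(Ben,Ravi) = 5.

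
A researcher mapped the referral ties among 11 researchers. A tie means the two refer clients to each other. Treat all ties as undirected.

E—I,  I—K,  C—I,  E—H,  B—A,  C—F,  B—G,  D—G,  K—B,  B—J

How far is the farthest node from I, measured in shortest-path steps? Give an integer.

Distances from I: A:3, B:2, C:1, D:4, E:1, F:2, G:3, H:2, J:3, K:1.
The largest is 4 (to D), so the eccentricity of I is 4.

4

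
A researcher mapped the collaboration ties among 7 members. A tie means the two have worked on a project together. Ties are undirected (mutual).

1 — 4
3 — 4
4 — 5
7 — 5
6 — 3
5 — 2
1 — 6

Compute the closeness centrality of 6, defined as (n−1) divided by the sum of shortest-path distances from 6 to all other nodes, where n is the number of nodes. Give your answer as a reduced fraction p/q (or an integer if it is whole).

Distances from 6: 1:1, 2:4, 3:1, 4:2, 5:3, 7:4. Sum = 15.
n = 7, so closeness = 6/15 = 2/5.

2/5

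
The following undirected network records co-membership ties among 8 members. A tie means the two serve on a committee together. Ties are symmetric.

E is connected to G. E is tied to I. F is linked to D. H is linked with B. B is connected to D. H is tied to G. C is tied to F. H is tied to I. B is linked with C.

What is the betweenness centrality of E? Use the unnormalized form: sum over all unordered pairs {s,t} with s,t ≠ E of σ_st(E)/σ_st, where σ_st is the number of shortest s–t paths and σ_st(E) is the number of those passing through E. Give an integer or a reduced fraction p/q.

Pairs whose geodesics pass through E — I–G: 1/2.
All other pairs contribute 0.
Summing the contributions gives betweenness(E) = 1/2.

1/2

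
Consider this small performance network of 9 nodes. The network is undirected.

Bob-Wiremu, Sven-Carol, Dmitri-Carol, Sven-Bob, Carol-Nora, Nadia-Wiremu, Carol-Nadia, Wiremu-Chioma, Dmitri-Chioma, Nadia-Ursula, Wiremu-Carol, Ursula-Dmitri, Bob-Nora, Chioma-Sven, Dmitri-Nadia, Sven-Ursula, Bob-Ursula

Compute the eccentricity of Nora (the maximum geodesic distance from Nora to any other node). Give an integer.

Distances from Nora: Bob:1, Carol:1, Chioma:3, Dmitri:2, Nadia:2, Sven:2, Ursula:2, Wiremu:2.
The largest is 3 (to Chioma), so the eccentricity of Nora is 3.

3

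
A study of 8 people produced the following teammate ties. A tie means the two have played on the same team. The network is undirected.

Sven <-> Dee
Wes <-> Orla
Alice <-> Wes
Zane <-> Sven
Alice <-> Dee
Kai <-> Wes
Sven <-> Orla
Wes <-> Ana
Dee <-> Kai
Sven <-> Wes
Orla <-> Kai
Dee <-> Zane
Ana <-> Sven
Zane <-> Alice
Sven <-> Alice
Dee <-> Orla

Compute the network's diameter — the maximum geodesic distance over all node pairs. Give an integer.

Eccentricity of each node (its greatest distance to any other): Alice:2, Ana:2, Dee:2, Kai:2, Orla:2, Sven:2, Wes:2, Zane:2.
The maximum eccentricity is 2, realized for instance by the pair Sven–Kai via Sven – Orla – Kai. So the diameter is 2.

2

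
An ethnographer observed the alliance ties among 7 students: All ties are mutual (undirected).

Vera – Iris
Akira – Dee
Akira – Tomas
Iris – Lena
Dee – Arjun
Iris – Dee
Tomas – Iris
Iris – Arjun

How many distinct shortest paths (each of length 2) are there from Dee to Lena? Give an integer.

The shortest distance is 2, and the only length-2 path is Dee–Iris–Lena. So there is exactly 1 shortest path.

1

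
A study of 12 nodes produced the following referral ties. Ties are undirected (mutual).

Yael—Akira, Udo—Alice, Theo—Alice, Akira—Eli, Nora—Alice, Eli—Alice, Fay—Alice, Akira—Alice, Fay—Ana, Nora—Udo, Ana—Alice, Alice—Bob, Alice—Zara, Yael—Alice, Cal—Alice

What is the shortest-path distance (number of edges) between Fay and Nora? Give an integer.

One shortest route is Fay – Alice – Nora, which uses 2 edges, and Fay and Nora are not directly tied, so nothing shorter exists. So d(Fay,Nora) = 2.

2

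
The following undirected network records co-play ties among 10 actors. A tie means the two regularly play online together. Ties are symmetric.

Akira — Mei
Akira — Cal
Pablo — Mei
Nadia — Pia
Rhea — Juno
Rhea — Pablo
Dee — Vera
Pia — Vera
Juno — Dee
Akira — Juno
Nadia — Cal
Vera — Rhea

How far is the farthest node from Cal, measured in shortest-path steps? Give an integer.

Distances from Cal: Akira:1, Dee:3, Juno:2, Mei:2, Nadia:1, Pablo:3, Pia:2, Rhea:3, Vera:3.
The largest is 3 (to Dee, Rhea, Pablo, and Vera), so the eccentricity of Cal is 3.

3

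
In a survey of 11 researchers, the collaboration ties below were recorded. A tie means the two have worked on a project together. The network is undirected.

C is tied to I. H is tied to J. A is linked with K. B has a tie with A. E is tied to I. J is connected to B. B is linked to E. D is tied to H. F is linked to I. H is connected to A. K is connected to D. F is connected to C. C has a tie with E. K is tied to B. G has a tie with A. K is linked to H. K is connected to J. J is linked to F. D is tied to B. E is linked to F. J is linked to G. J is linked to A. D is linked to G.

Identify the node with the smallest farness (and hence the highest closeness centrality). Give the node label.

Farness (sum of distances to all others) for each node — A:17, B:15, C:22, D:19, E:18, F:17, G:20, H:19, I:22, J:14, K:17.
The smallest farness is 14, for J, so J has the highest closeness.

J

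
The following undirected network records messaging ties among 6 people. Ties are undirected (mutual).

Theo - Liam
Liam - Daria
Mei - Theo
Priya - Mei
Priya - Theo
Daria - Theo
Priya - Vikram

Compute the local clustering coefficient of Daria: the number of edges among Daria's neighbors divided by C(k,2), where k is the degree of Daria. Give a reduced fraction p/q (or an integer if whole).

Daria's neighbors: Liam and Theo (k = 2).
Possible neighbor pairs: C(2,2) = 1. Edges among them: Liam–Theo → e = 1.
Clustering(Daria) = 1/1.

1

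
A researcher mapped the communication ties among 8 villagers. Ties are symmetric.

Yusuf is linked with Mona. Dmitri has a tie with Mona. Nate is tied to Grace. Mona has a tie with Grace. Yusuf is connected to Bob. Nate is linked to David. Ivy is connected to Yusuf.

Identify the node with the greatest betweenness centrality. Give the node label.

Unnormalized betweenness of each node: Bob:0, David:0, Dmitri:0, Grace:10, Ivy:0, Mona:15, Nate:6, Yusuf:11.
Mona has the largest value, 15, making it the main broker — the node through which the most shortest paths run.

Mona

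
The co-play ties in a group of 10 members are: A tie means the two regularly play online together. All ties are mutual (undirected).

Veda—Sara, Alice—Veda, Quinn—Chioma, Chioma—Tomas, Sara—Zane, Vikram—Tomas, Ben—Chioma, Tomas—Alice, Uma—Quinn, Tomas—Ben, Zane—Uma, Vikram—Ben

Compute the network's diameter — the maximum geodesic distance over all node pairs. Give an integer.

5

Eccentricity of each node (its greatest distance to any other): Alice:4, Ben:4, Chioma:4, Quinn:4, Sara:4, Tomas:4, Uma:4, Veda:4, Vikram:5, Zane:5.
The maximum eccentricity is 5, realized for instance by the pair Vikram–Zane via Vikram – Ben – Chioma – Quinn – Uma – Zane. So the diameter is 5.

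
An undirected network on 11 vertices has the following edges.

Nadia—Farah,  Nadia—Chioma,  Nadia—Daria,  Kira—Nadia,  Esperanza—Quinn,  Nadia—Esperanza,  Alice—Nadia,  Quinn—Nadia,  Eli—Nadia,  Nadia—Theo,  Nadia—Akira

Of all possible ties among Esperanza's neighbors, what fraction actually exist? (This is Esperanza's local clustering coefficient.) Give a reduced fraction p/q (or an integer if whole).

1

Esperanza's neighbors: Nadia and Quinn (k = 2).
Possible neighbor pairs: C(2,2) = 1. Edges among them: Nadia–Quinn → e = 1.
Clustering(Esperanza) = 1/1.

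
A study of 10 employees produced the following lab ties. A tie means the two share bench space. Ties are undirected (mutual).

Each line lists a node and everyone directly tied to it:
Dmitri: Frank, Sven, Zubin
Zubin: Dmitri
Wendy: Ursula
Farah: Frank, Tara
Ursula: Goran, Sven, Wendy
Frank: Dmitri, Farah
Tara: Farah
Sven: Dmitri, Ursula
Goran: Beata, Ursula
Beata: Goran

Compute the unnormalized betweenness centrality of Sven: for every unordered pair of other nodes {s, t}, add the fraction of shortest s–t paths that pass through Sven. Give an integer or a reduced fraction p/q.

Pairs whose geodesics pass through Sven — Wendy–Zubin: 1; Wendy–Tara: 1; Wendy–Dmitri: 1; Wendy–Farah: 1; Wendy–Frank: 1; Zubin–Beata: 1; Zubin–Goran: 1; Zubin–Ursula: 1; Tara–Beata: 1; Tara–Goran: 1; Tara–Ursula: 1; Dmitri–Beata: 1; Dmitri–Goran: 1; Dmitri–Ursula: 1 … (+6 more pairs).
All other pairs contribute 0.
Summing the contributions gives betweenness(Sven) = 20.

20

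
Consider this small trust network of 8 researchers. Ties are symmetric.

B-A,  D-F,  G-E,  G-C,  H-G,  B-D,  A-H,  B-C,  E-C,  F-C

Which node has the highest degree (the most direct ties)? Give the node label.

C

Degrees — A:2, B:3, C:4, D:2, E:2, F:2, G:3, H:2.
The maximum is 4, attained only by C.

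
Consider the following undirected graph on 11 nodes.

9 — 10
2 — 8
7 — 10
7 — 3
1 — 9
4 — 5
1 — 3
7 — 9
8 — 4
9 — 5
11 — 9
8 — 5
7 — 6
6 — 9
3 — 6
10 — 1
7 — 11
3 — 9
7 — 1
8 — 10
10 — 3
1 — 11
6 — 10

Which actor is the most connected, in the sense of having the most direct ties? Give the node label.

9

Degrees — 1:5, 2:1, 3:5, 4:2, 5:3, 6:4, 7:6, 8:4, 9:7, 10:6, 11:3.
The maximum is 7, attained only by 9.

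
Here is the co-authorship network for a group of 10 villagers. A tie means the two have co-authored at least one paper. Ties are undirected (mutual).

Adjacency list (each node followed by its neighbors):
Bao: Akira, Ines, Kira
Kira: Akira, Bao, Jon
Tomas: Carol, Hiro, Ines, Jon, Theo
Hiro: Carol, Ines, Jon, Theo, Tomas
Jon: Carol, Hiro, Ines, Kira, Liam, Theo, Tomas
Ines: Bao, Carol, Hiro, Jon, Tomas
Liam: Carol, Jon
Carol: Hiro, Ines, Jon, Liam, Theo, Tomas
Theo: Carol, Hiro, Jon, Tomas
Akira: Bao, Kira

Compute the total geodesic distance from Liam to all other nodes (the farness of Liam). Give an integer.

18

Distances from Liam: Akira:3, Bao:3, Carol:1, Hiro:2, Ines:2, Jon:1, Kira:2, Theo:2, Tomas:2.
Sum = 3 + 3 + 1 + 2 + 2 + 1 + 2 + 2 + 2 = 18.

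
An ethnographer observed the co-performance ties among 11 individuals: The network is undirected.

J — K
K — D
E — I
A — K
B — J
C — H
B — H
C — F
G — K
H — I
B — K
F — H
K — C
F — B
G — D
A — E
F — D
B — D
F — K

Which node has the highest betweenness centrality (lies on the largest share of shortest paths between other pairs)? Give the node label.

Unnormalized betweenness of each node: A:71/12, B:167/30, C:6/5, D:26/15, E:5/3, F:17/5, G:0, H:101/12, I:11/4, J:0, K:367/20.
K has the largest value, 367/20, making it the main broker — the node through which the most shortest paths run.

K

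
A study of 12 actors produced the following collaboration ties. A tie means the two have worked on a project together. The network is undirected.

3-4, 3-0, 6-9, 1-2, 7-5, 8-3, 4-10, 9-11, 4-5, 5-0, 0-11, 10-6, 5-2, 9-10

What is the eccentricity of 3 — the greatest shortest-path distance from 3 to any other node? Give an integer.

4

Distances from 3: 0:1, 1:4, 2:3, 4:1, 5:2, 6:3, 7:3, 8:1, 9:3, 10:2, 11:2.
The largest is 4 (to 1), so the eccentricity of 3 is 4.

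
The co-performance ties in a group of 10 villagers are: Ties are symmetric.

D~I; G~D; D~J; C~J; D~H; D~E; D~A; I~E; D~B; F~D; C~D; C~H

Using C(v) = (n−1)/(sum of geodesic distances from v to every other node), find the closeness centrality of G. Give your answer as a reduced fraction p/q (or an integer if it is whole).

9/17

Distances from G: A:2, B:2, C:2, D:1, E:2, F:2, H:2, I:2, J:2. Sum = 17.
n = 10, so closeness = 9/17.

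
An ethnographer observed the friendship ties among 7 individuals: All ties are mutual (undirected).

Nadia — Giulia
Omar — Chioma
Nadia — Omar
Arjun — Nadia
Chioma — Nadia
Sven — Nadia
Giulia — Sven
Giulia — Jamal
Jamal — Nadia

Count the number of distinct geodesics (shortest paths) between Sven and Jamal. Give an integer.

The shortest distance is 2. The length-2 paths are: Sven–Nadia–Jamal; Sven–Giulia–Jamal.
That gives 2 distinct shortest paths.

2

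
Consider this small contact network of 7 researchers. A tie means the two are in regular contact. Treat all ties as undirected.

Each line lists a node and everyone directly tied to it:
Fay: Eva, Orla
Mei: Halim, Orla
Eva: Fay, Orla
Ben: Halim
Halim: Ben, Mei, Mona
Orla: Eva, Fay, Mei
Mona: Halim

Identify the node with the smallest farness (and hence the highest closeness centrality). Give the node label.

Farness (sum of distances to all others) for each node — Ben:16, Eva:15, Fay:15, Halim:11, Mei:10, Mona:16, Orla:11.
The smallest farness is 10, for Mei, so Mei has the highest closeness.

Mei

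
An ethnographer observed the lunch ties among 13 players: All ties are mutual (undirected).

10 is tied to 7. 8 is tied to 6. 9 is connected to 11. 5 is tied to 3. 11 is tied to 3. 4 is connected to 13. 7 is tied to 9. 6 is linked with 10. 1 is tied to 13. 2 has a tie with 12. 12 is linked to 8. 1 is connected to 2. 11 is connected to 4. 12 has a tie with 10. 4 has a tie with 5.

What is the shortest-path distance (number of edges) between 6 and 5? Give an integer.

One shortest route is 6 – 10 – 7 – 9 – 11 – 3 – 5, which uses 6 edges, and at distance 5 from 6 we only reach {3, 4, 13}, which does not include 5. So d(6,5) = 6.

6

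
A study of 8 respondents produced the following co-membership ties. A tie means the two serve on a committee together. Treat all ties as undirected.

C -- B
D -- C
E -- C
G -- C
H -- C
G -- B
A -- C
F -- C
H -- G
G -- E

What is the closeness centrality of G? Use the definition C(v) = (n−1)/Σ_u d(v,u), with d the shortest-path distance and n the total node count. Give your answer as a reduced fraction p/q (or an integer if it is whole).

Distances from G: A:2, B:1, C:1, D:2, E:1, F:2, H:1. Sum = 10.
n = 8, so closeness = 7/10.

7/10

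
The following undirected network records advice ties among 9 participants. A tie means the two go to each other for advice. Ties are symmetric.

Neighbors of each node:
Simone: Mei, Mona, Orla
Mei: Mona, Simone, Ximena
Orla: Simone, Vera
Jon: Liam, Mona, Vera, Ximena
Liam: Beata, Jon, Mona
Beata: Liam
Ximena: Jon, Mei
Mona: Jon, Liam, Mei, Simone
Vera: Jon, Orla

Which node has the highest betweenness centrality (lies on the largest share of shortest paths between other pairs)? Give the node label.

Unnormalized betweenness of each node: Beata:0, Jon:26/3, Liam:7, Mei:2, Mona:41/6, Orla:4/3, Simone:23/6, Vera:5/2, Ximena:5/6.
Jon has the largest value, 26/3, making it the main broker — the node through which the most shortest paths run.

Jon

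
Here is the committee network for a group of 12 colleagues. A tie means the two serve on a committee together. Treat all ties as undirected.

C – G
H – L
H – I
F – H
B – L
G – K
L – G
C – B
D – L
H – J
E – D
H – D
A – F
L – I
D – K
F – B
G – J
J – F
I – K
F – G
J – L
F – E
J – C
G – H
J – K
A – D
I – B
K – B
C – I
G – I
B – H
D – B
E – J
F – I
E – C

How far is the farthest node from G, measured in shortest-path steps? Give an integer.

Distances from G: A:2, B:2, C:1, D:2, E:2, F:1, H:1, I:1, J:1, K:1, L:1.
The largest is 2 (to A, E, B, and D), so the eccentricity of G is 2.

2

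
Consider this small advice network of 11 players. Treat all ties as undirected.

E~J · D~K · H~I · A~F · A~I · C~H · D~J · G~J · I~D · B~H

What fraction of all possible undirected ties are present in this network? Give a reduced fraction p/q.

2/11

There are 10 edges and 11 nodes, so the maximum possible is C(11,2) = 55.
Density = 10/55 = 2/11.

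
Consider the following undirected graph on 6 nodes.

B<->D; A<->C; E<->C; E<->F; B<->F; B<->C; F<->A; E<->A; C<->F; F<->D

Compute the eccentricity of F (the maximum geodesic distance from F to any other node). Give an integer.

Distances from F: A:1, B:1, C:1, D:1, E:1.
The largest is 1 (to C, D, B, E, and A), so the eccentricity of F is 1.

1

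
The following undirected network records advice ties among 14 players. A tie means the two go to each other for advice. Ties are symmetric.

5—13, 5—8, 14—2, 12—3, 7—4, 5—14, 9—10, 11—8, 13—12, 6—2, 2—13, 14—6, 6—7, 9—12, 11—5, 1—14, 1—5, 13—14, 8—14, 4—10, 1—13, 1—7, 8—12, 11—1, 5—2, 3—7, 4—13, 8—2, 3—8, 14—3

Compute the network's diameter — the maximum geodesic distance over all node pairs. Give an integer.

Eccentricity of each node (its greatest distance to any other): 1:3, 2:3, 3:3, 4:3, 5:3, 6:4, 7:3, 8:3, 9:4, 10:4, 11:4, 12:3, 13:2, 14:3.
The maximum eccentricity is 4, realized for instance by the pair 10–11 via 10 – 4 – 7 – 1 – 11. So the diameter is 4.

4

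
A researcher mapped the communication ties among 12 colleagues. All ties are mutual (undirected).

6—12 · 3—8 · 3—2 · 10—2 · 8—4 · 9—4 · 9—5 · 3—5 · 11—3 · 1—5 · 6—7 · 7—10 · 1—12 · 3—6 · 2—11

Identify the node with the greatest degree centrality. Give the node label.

Degrees — 1:2, 2:3, 3:5, 4:2, 5:3, 6:3, 7:2, 8:2, 9:2, 10:2, 11:2, 12:2.
The maximum is 5, attained only by 3.

3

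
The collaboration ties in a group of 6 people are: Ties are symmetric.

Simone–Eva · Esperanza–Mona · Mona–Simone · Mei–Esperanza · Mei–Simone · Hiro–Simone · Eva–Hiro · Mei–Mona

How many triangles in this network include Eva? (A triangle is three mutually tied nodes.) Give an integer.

1

Eva's neighbors: Hiro and Simone.
Neighbor pairs that are themselves tied: Eva–Hiro–Simone. Each forms one triangle with Eva, for 1 in total.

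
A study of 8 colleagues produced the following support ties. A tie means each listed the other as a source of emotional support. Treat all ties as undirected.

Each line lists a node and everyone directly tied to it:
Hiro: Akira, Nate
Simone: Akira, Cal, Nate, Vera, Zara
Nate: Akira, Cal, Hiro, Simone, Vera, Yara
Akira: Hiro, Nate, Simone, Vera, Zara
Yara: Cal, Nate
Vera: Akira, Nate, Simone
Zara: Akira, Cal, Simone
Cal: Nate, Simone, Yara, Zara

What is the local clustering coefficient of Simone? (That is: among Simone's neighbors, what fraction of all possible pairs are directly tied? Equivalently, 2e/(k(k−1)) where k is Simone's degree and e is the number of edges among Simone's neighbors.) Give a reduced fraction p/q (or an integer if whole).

Simone's neighbors: Akira, Cal, Nate, Vera, and Zara (k = 5).
Possible neighbor pairs: C(5,2) = 10. Edges among them: Akira–Nate, Akira–Vera, Akira–Zara, Cal–Nate, Cal–Zara, Nate–Vera → e = 6.
Clustering(Simone) = 6/10 = 3/5.

3/5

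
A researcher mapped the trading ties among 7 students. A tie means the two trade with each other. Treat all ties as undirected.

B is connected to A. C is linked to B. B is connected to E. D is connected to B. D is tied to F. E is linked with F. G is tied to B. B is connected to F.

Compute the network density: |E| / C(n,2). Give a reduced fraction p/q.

There are 8 edges and 7 nodes, so the maximum possible is C(7,2) = 21.
Density = 8/21.

8/21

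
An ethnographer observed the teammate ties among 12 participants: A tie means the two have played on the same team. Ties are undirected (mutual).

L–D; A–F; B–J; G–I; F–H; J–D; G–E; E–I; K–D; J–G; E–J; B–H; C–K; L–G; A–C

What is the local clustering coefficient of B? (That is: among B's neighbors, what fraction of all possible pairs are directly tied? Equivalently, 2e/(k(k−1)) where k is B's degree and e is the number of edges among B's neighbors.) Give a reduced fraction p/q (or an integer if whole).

B's neighbors: H and J (k = 2).
Possible neighbor pairs: C(2,2) = 1. Edges among them: none → e = 0.
Clustering(B) = 0/1.

0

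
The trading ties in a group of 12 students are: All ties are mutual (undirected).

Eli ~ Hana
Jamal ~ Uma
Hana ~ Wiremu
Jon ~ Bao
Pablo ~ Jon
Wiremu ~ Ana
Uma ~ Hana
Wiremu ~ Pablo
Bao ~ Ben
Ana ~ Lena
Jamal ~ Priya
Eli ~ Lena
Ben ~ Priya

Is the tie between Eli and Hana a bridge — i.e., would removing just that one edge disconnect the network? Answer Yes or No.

Even without that edge, Eli still reaches Hana via Eli – Lena – Ana – Wiremu – Hana, so the network stays connected. Not a bridge.

No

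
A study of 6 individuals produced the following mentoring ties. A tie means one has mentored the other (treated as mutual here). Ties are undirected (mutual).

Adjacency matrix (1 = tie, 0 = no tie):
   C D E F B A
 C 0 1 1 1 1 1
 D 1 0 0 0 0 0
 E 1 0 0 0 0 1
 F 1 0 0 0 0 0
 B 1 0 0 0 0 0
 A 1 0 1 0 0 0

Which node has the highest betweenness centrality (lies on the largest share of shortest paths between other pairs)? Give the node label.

Unnormalized betweenness of each node: A:0, B:0, C:9, D:0, E:0, F:0.
C has the largest value, 9, making it the main broker — the node through which the most shortest paths run.

C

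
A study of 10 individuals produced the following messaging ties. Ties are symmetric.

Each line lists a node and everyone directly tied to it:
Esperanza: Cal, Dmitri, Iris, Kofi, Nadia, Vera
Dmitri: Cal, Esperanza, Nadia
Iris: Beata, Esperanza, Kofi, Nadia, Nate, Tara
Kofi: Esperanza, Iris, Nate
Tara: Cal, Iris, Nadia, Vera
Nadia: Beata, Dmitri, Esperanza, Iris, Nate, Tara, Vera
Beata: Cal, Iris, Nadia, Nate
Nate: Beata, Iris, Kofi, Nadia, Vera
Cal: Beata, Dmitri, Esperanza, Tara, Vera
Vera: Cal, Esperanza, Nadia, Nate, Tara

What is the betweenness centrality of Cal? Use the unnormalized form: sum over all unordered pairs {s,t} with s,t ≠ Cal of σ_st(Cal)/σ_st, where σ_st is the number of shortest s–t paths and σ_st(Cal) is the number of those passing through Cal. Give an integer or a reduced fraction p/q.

Pairs whose geodesics pass through Cal — Vera–Dmitri: 1/3; Vera–Beata: 1/3; Dmitri–Beata: 1/2; Dmitri–Tara: 1/2; Beata–Esperanza: 1/3; Beata–Tara: 1/3; Esperanza–Tara: 1/4.
All other pairs contribute 0.
Summing the contributions gives betweenness(Cal) = 31/12.

31/12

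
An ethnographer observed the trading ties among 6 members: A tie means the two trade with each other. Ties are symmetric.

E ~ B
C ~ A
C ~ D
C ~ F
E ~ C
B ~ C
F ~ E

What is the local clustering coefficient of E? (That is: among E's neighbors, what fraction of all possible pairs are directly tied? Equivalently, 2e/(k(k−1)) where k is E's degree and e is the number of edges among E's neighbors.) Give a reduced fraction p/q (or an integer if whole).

2/3

E's neighbors: B, C, and F (k = 3).
Possible neighbor pairs: C(3,2) = 3. Edges among them: B–C, C–F → e = 2.
Clustering(E) = 2/3.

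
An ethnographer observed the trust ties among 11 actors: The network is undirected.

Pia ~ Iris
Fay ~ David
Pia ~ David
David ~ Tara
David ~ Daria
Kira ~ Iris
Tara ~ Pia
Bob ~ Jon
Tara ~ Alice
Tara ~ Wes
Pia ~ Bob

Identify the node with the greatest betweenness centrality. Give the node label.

Pia

Unnormalized betweenness of each node: Alice:0, Bob:9, Daria:0, David:17, Fay:0, Iris:9, Jon:0, Kira:0, Pia:28, Tara:17, Wes:0.
Pia has the largest value, 28, making it the main broker — the node through which the most shortest paths run.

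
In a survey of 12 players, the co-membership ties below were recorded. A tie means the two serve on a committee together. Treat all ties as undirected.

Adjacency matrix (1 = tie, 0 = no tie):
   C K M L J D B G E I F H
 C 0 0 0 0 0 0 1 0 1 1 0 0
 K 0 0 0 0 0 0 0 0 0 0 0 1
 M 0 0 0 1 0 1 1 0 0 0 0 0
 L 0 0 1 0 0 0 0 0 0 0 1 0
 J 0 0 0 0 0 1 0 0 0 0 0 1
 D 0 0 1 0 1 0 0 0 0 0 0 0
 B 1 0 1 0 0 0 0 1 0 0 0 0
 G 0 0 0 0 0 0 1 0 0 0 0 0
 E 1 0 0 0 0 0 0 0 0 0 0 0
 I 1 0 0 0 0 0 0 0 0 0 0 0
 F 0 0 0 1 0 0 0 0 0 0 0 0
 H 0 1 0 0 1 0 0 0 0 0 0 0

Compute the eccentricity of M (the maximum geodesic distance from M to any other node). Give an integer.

Distances from M: B:1, C:2, D:1, E:3, F:2, G:2, H:3, I:3, J:2, K:4, L:1.
The largest is 4 (to K), so the eccentricity of M is 4.

4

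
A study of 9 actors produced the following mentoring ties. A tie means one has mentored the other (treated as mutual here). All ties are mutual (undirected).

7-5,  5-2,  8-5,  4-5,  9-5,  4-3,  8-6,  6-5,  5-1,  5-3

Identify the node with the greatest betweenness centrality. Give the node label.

5

Unnormalized betweenness of each node: 1:0, 2:0, 3:0, 4:0, 5:26, 6:0, 7:0, 8:0, 9:0.
5 has the largest value, 26, making it the main broker — the node through which the most shortest paths run.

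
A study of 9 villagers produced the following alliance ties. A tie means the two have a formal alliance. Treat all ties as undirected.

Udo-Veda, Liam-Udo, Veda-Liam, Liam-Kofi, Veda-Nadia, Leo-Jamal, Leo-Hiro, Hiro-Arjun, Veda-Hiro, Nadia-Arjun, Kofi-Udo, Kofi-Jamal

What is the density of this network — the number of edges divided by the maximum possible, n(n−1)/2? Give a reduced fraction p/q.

There are 12 edges and 9 nodes, so the maximum possible is C(9,2) = 36.
Density = 12/36 = 1/3.

1/3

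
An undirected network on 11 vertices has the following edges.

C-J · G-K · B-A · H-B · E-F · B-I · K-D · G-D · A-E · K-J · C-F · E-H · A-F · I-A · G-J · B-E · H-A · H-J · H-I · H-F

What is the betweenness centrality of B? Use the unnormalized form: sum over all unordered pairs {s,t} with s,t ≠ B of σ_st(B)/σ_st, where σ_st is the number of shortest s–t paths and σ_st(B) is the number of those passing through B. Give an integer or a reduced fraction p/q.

1/3

Pairs whose geodesics pass through B — I–E: 1/3.
All other pairs contribute 0.
Summing the contributions gives betweenness(B) = 1/3.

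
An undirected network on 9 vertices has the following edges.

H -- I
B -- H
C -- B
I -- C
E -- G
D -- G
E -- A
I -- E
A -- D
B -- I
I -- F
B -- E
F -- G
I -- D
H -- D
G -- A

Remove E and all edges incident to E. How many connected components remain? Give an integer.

E's neighbors (A, B, G, and I) remain reachable from one another through other ties, so the rest of the network stays in one piece.

1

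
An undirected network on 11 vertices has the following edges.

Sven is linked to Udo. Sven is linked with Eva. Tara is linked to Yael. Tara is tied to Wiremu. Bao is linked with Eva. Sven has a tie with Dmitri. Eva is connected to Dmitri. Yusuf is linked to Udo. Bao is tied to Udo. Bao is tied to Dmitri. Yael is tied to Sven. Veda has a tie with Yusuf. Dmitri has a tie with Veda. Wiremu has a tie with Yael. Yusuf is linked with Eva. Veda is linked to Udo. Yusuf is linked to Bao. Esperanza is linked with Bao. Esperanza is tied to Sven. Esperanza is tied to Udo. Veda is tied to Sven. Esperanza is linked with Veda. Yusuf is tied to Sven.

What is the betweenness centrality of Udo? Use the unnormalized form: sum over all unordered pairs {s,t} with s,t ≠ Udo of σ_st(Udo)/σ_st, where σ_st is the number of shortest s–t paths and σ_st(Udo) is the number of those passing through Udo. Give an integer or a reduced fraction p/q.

13/10

Pairs whose geodesics pass through Udo — Tara–Bao: 1/5; Yael–Bao: 1/5; Wiremu–Bao: 1/5; Yusuf–Esperanza: 1/4; Sven–Bao: 1/5; Bao–Veda: 1/4.
All other pairs contribute 0.
Summing the contributions gives betweenness(Udo) = 13/10.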